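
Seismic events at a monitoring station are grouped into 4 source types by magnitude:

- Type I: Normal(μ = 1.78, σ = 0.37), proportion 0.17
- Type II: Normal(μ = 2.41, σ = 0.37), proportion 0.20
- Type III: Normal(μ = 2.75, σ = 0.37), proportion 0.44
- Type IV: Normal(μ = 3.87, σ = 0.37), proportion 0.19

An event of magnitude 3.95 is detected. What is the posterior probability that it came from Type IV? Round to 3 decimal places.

0.988

Posterior ∝ prior × likelihood, so P(k | x) ∝ P(Z=k) f_k(x); normalise over all components.
Component likelihoods at x = 3.95:
  L_I = (1/(0.37·√(2π)))·exp(−(3.95−1.78)²/(2·0.37²)) = 1.078222·exp(-17.19832) = 3.66077e-08
  L_II = (1/(0.37·√(2π)))·exp(−(3.95−2.41)²/(2·0.37²)) = 1.078222·exp(-8.66180) = 0.000186611
  L_III = (1/(0.37·√(2π)))·exp(−(3.95−2.75)²/(2·0.37²)) = 1.078222·exp(-5.25931) = 0.00560554
  L_IV = (1/(0.37·√(2π)))·exp(−(3.95−3.87)²/(2·0.37²)) = 1.078222·exp(-0.02337) = 1.05331
Unnormalised posteriors:
  P(Z=I)·L_I = 0.17 × 3.66077e-08 = 6.22332e-09
  P(Z=II)·L_II = 0.20 × 0.000186611 = 3.73222e-05
  P(Z=III)·L_III = 0.44 × 0.00560554 = 0.00246644
  P(Z=IV)·L_IV = 0.19 × 1.05331 = 0.200129
Sum: 6.22332e-09 + 3.73222e-05 + 0.00246644 + 0.200129 = 0.202633
Responsibility of Type IV: 0.200129 / 0.202633 ≈ 0.988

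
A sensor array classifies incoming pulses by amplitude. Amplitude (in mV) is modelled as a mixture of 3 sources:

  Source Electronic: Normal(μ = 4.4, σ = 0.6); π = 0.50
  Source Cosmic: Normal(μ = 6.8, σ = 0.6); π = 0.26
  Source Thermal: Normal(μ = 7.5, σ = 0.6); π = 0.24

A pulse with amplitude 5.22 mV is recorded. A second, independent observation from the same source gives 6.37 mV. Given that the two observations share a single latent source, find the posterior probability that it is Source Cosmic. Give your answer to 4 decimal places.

Apply Bayes' rule: the posterior for each component is proportional to its prior times its likelihood at x.
Since both observations come from the same component, the likelihood for component k is f_k(x₁)·f_k(x₂).
  p_Electronic = [(1/(0.6·√(2π)))·exp(−(5.22−4.4)²/(2·0.6²)) = 0.664904·exp(-0.93389) = 0.261322] × [0.00303285] = 0.000792551
  p_Cosmic = [(1/(0.6·√(2π)))·exp(−(5.22−6.8)²/(2·0.6²)) = 0.664904·exp(-3.46722) = 0.0207474] × [0.514315] = 0.0106707
  p_Thermal = [(1/(0.6·√(2π)))·exp(−(5.22−7.5)²/(2·0.6²)) = 0.664904·exp(-7.22000) = 0.000486578] × [0.112862] = 5.49164e-05
Prior × likelihood for each component:
  π_Electronic·p_Electronic = 0.50 × 0.000792551 = 0.000396276
  π_Cosmic·p_Cosmic = 0.26 × 0.0106707 = 0.00277438
  π_Thermal·p_Thermal = 0.24 × 5.49164e-05 = 1.31799e-05
Evidence: 0.000396276 + 0.00277438 + 1.31799e-05 = 0.00318384
Responsibility of Source Cosmic: 0.00277438 / 0.00318384 ≈ 0.8714

0.8714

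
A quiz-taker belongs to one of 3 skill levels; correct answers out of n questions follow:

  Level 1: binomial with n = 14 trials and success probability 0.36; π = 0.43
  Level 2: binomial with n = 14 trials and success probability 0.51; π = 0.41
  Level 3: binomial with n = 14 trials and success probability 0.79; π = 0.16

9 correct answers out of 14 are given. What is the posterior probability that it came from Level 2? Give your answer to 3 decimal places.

Posterior ∝ prior × likelihood, so P(k | x) ∝ π_k f_k(x); normalise over all components.
Component likelihoods at x = 9 correct answers out of 14:
  f_1 = 0.0218316
  f_2 = 0.132001
  f_3 = 0.0979951
Weight by the priors:
  π_1·f_1 = 0.43 × 0.0218316 = 0.00938761
  π_2·f_2 = 0.41 × 0.132001 = 0.0541203
  π_3·f_3 = 0.16 × 0.0979951 = 0.0156792
Denominator: 0.00938761 + 0.0541203 + 0.0156792 = 0.0791871
So the posterior for Level 2 is 0.0541203 / 0.0791871 ≈ 0.683.

0.683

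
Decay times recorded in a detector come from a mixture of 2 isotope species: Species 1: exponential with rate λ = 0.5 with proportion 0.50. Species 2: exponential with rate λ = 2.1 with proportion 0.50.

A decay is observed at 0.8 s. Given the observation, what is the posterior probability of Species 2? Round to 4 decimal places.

0.5387

P(component k | x) = P(Z=k)·f_k(x) / marginal(x), where marginal(x) = Σ_j P(Z=j)·f_j(x).
Exponential densities:
  f_1 = 0.5·e^(−0.5·0.8) = 0.5·e^(−0.4000) = 0.33516
  f_2 = 2.1·e^(−2.1·0.8) = 2.1·e^(−1.6800) = 0.391385
Weight by the priors:
  P(Z=1)·f_1 = 0.50 × 0.33516 = 0.16758
  P(Z=2)·f_2 = 0.50 × 0.391385 = 0.195693
Denominator: 0.16758 + 0.195693 = 0.363273
P(Species 2 | 0.8 s) ≈ 0.5387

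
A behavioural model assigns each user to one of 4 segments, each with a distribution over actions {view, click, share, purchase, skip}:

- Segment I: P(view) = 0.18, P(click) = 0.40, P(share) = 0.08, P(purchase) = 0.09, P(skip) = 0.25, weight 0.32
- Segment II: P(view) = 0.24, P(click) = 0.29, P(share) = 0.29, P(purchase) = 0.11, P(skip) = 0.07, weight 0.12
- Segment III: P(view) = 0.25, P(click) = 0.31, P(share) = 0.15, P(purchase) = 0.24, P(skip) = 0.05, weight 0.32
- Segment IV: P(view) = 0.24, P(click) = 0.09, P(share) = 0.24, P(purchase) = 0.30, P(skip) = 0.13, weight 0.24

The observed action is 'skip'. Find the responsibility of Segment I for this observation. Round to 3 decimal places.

Posterior ∝ prior × likelihood, so P(k | x) ∝ π_k f_k(x); normalise over all components.
Categorical probabilities:
  p_I = P(skip | comp) = 0.25
  p_II = P(skip | comp) = 0.07
  p_III = P(skip | comp) = 0.05
  p_IV = P(skip | comp) = 0.13
Weight by the priors:
  π_I·p_I = 0.32 × 0.25 = 0.08
  π_II·p_II = 0.12 × 0.07 = 0.0084
  π_III·p_III = 0.32 × 0.05 = 0.016
  π_IV·p_IV = 0.24 × 0.13 = 0.0312
Denominator: 0.08 + 0.0084 + 0.016 + 0.0312 = 0.1356
P(Segment I | data) ≈ 0.590

0.590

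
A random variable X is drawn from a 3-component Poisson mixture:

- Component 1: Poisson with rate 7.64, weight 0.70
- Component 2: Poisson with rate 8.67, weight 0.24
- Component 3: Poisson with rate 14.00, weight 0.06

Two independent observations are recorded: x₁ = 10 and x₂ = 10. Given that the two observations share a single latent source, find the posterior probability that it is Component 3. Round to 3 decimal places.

Posterior ∝ prior × likelihood, so P(k | x) ∝ π_k f_k(x); normalise over all components.
Since both observations come from the same component, the likelihood for component k is f_k(x₁)·f_k(x₂).
  p_1 = [0.0897761] × [0.0897761] = 0.00805975
  p_2 = [0.113526] × [0.113526] = 0.0128881
  p_3 = [0.0662818] × [0.0662818] = 0.00439328
Weight by the priors:
  π_1·p_1 = 0.70 × 0.00805975 = 0.00564182
  π_2·p_2 = 0.24 × 0.0128881 = 0.00309315
  π_3·p_3 = 0.06 × 0.00439328 = 0.000263597
Evidence: 0.00564182 + 0.00309315 + 0.000263597 = 0.00899857
P(Component 3 | x₁,x₂) ≈ 0.029

0.029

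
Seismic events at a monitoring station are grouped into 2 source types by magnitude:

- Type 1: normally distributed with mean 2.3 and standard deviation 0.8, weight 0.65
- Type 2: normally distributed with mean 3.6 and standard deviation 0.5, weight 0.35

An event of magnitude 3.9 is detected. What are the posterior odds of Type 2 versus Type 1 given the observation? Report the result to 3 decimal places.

5.317

Only the two components matter; the odds are (π_i f_i(x)) / (π_j f_j(x)).
Normal densities:
  p_1 = (1/(0.8·√(2π)))·exp(−(3.9−2.3)²/(2·0.8²)) = 0.498678·exp(-2.00000) = 0.0674887
  p_2 = (1/(0.5·√(2π)))·exp(−(3.9−3.6)²/(2·0.5²)) = 0.797885·exp(-0.18000) = 0.666449
0.233257 / 0.0438677 ≈ 5.317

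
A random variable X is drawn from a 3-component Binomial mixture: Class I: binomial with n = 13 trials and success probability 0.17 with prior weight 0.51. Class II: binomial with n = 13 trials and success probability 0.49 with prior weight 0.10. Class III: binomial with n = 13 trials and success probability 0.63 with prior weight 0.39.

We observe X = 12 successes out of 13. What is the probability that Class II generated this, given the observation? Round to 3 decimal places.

0.017

Apply Bayes' rule: the posterior for each component is proportional to its prior times its likelihood at x.
Binomial probabilities:
  L_I = 6.28649e-09
  L_II = 0.00127018
  L_III = 0.0188032
Weight by the priors:
  π_I·L_I = 0.51 × 6.28649e-09 = 3.20611e-09
  π_II·L_II = 0.10 × 0.00127018 = 0.000127018
  π_III·L_III = 0.39 × 0.0188032 = 0.00733325
Sum: 3.20611e-09 + 0.000127018 + 0.00733325 = 0.00746027
So the posterior for Class II is 0.000127018 / 0.00746027 ≈ 0.017.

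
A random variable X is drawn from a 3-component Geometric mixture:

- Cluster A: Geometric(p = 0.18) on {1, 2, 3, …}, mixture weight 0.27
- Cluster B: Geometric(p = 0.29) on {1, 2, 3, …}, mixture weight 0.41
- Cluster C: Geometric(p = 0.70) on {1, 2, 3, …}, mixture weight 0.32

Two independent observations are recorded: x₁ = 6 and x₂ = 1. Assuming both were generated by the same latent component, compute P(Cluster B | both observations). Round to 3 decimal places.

Apply Bayes' rule: the posterior for each component is proportional to its prior times its likelihood at x.
Since both observations come from the same component, the likelihood for component k is f_k(x₁)·f_k(x₂).
  L_A = [0.18·(1−0.18)^5 = 0.18·0.37074 = 0.0667332] × [0.18] = 0.012012
  L_B = [0.29·(1−0.29)^5 = 0.29·0.180423 = 0.0523227] × [0.29] = 0.0151736
  L_C = [0.70·(1−0.70)^5 = 0.70·0.00243 = 0.001701] × [0.7] = 0.0011907
Multiply by the mixture weights:
  π_A·L_A = 0.27 × 0.012012 = 0.00324323
  π_B·L_B = 0.41 × 0.0151736 = 0.00622116
  π_C·L_C = 0.32 × 0.0011907 = 0.000381024
Normaliser: 0.00324323 + 0.00622116 + 0.000381024 = 0.00984542
Responsibility of Cluster B: 0.00622116 / 0.00984542 ≈ 0.632

0.632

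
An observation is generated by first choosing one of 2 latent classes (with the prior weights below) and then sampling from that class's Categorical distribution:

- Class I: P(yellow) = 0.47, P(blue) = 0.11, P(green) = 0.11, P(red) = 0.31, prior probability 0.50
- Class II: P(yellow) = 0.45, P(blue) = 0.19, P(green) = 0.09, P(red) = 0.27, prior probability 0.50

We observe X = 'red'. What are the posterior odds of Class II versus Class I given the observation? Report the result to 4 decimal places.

0.8710

Since P(k|x) ∝ P(Z=k) f_k(x), the posterior odds are P(Z=i) f_i(x) / (P(Z=j) f_j(x)).
Categorical probabilities:
  p_I = P(red | comp) = 0.31
  p_II = P(red | comp) = 0.27
Odds = (0.50/0.50) × (0.27/0.31) = 1 × 0.870968 ≈ 0.8710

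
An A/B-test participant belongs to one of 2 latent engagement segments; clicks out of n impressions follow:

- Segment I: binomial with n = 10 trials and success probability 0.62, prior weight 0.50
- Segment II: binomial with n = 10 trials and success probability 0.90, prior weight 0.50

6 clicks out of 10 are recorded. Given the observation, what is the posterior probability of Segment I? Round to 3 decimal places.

0.957

The responsibility of component k is π_k f_k(x) divided by Σ_j π_j f_j(x).
Binomial probabilities:
  L_I = 0.248716
  L_II = 0.0111603
Prior × likelihood for each component:
  π_I·L_I = 0.50 × 0.248716 = 0.124358
  π_II·L_II = 0.50 × 0.0111603 = 0.00558013
Evidence: 0.124358 + 0.00558013 = 0.129938
Responsibility of Segment I: 0.124358 / 0.129938 ≈ 0.957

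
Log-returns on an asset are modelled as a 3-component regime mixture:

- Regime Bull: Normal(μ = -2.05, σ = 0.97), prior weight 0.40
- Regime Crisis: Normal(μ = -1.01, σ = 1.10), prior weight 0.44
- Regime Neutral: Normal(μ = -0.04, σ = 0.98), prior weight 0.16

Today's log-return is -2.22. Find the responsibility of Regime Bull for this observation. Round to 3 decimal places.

0.636

By Bayes' theorem, P(k | x) = π_k f_k(x) / Σ_j π_j f_j(x).
Normal densities:
  L_Bull = (1/(0.97·√(2π)))·exp(−(-2.22−-2.05)²/(2·0.97²)) = 0.411281·exp(-0.01536) = 0.405013
  L_Crisis = (1/(1.10·√(2π)))·exp(−(-2.22−-1.01)²/(2·1.10²)) = 0.362675·exp(-0.60500) = 0.198047
  L_Neutral = (1/(0.98·√(2π)))·exp(−(-2.22−-0.04)²/(2·0.98²)) = 0.407084·exp(-2.47418) = 0.0342896
Prior × likelihood for each component:
  π_Bull·L_Bull = 0.40 × 0.405013 = 0.162005
  π_Crisis·L_Crisis = 0.44 × 0.198047 = 0.0871409
  π_Neutral·L_Neutral = 0.16 × 0.0342896 = 0.00548634
Denominator: 0.162005 + 0.0871409 + 0.00548634 = 0.254632
Responsibility of Regime Bull: 0.162005 / 0.254632 ≈ 0.636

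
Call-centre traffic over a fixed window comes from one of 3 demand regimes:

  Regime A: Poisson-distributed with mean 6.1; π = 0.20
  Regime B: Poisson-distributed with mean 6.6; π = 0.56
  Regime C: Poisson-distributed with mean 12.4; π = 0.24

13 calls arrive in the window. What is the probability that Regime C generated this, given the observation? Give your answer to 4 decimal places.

0.7956

By Bayes' theorem, P(k | x) = w_k f_k(x) / Σ_j w_j f_j(x).
Poisson probabilities:
  f_A = e^(−6.1)·6.1^13/13! = 0.00583192
  f_B = e^(−6.6)·6.6^13/13! = 0.00985025
  f_C = e^(−12.4)·12.4^13/13! = 0.10838
Prior × likelihood for each component:
  w_A·f_A = 0.20 × 0.00583192 = 0.00116638
  w_B·f_B = 0.56 × 0.00985025 = 0.00551614
  w_C·f_C = 0.24 × 0.10838 = 0.0260113
Marginal: 0.00116638 + 0.00551614 + 0.0260113 = 0.0326938
So the posterior for Regime C is 0.0260113 / 0.0326938 ≈ 0.7956.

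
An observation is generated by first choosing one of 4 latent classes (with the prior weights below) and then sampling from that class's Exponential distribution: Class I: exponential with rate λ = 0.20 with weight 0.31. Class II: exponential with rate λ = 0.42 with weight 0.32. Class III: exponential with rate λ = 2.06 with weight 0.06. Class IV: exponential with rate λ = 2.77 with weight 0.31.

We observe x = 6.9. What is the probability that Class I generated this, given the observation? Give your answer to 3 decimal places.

0.678

P(component k | x) = w_k·f_k(x) / marginal(x), where marginal(x) = Σ_j w_j·f_j(x).
Evaluate each component's likelihood at the observed value:
  f_I = 0.0503157
  f_II = 0.023156
  f_III = 1.38295e-06
  f_IV = 1.38615e-08
Prior × likelihood for each component:
  w_I·f_I = 0.31 × 0.0503157 = 0.0155979
  w_II·f_II = 0.32 × 0.023156 = 0.00740993
  w_III·f_III = 0.06 × 1.38295e-06 = 8.29768e-08
  w_IV·f_IV = 0.31 × 1.38615e-08 = 4.29706e-09
Sum: 0.0155979 + 0.00740993 + 8.29768e-08 + 4.29706e-09 = 0.0230079
P(Class I | the observation) = 0.0155979 / 0.0230079 ≈ 0.678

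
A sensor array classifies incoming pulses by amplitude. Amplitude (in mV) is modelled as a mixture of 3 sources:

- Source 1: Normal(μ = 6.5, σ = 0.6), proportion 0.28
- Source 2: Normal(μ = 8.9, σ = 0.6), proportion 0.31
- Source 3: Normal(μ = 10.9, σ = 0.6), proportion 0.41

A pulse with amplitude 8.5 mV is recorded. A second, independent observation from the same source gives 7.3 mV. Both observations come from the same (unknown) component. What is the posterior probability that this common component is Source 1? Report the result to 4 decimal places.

0.0591

By Bayes' theorem, P(k | x) = P(Z=k) f_k(x) / Σ_j P(Z=j) f_j(x).
Since both observations come from the same component, the likelihood for component k is f_k(x₁)·f_k(x₂).
  p_1 = [(1/(0.6·√(2π)))·exp(−(8.5−6.5)²/(2·0.6²)) = 0.664904·exp(-5.55556) = 0.00257046] × [0.27335] = 0.000702637
  p_2 = [(1/(0.6·√(2π)))·exp(−(8.5−8.9)²/(2·0.6²)) = 0.664904·exp(-0.22222) = 0.532413] × [0.0189933] = 0.0101123
  p_3 = [(1/(0.6·√(2π)))·exp(−(8.5−10.9)²/(2·0.6²)) = 0.664904·exp(-8.00000) = 0.00022305] × [1.01265e-08] = 2.25871e-12
Weight by the priors:
  P(Z=1)·p_1 = 0.28 × 0.000702637 = 0.000196738
  P(Z=2)·p_2 = 0.31 × 0.0101123 = 0.00313481
  P(Z=3)·p_3 = 0.41 × 2.25871e-12 = 9.26072e-13
Marginal: 0.000196738 + 0.00313481 + 9.26072e-13 = 0.00333155
Responsibility of Source 1: 0.000196738 / 0.00333155 ≈ 0.0591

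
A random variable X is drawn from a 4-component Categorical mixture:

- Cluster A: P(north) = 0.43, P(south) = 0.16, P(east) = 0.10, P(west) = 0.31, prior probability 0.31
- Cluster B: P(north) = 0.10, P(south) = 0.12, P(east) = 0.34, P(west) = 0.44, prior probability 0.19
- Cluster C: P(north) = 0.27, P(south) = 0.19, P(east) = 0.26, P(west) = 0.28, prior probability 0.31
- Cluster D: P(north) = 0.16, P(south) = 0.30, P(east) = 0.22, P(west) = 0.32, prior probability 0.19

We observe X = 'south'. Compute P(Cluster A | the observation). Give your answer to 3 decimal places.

P(component k | x) = P(Z=k)·f_k(x) / marginal(x), where marginal(x) = Σ_j P(Z=j)·f_j(x).
Categorical probabilities:
  p_A = P(south | comp) = 0.16
  p_B = P(south | comp) = 0.12
  p_C = P(south | comp) = 0.19
  p_D = P(south | comp) = 0.30
Weight by the priors:
  P(Z=A)·p_A = 0.31 × 0.16 = 0.0496
  P(Z=B)·p_B = 0.19 × 0.12 = 0.0228
  P(Z=C)·p_C = 0.31 × 0.19 = 0.0589
  P(Z=D)·p_D = 0.19 × 0.3 = 0.057
Evidence: 0.0496 + 0.0228 + 0.0589 + 0.057 = 0.1883
P(Cluster A | x) = 0.0496 / 0.1883 ≈ 0.263

0.263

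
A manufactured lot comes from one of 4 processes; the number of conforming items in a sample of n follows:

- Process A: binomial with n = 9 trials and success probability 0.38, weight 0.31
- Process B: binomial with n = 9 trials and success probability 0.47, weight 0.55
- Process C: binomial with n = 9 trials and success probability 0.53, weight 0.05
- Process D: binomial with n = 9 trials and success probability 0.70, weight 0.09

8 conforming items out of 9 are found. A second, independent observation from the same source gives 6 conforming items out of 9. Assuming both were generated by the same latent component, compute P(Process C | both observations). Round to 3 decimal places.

0.052

The responsibility of component k is π_k f_k(x) divided by Σ_j π_j f_j(x).
Since both observations come from the same component, the likelihood for component k is f_k(x₁)·f_k(x₂).
  f_A = [C(9,8)·0.38^8·0.62^1 = 9·0.000434779·0.62 = 0.00242607] × [0.0602776] = 0.000146238
  f_B = [C(9,8)·0.47^8·0.53^1 = 9·0.00238113·0.53 = 0.011358] × [0.134801] = 0.00153107
  f_C = [C(9,8)·0.53^8·0.47^1 = 9·0.00622597·0.47 = 0.0263358] × [0.193298] = 0.00509068
  f_D = [C(9,8)·0.70^8·0.30^1 = 9·0.057648·0.3 = 0.15565] × [0.266828] = 0.0415317
Unnormalised posteriors:
  π_A·f_A = 0.31 × 0.000146238 = 4.53336e-05
  π_B·f_B = 0.55 × 0.00153107 = 0.000842089
  π_C·f_C = 0.05 × 0.00509068 = 0.000254534
  π_D·f_D = 0.09 × 0.0415317 = 0.00373785
Marginal: 4.53336e-05 + 0.000842089 + 0.000254534 + 0.00373785 = 0.00487981
P(Process C | x₁, x₂) = 0.000254534 / 0.00487981 ≈ 0.052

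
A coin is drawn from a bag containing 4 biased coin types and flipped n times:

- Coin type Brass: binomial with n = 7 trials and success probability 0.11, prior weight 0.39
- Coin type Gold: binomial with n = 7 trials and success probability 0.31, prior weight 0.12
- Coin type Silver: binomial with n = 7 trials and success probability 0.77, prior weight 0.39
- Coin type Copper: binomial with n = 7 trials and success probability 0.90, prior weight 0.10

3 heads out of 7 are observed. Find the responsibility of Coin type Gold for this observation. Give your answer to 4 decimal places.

The responsibility of component k is π_k f_k(x) divided by Σ_j π_j f_j(x).
Component likelihoods at x = 3 heads out of 7:
  p_Brass = C(7,3)·0.11^3·0.89^4 = 35·0.001331·0.627422 = 0.0292285
  p_Gold = C(7,3)·0.31^3·0.69^4 = 35·0.029791·0.226671 = 0.236347
  p_Silver = C(7,3)·0.77^3·0.23^4 = 35·0.456533·0.00279841 = 0.0447148
  p_Copper = C(7,3)·0.90^3·0.10^4 = 35·0.729·0.0001 = 0.0025515
Multiply by the mixture weights:
  π_Brass·p_Brass = 0.39 × 0.0292285 = 0.0113991
  π_Gold·p_Gold = 0.12 × 0.236347 = 0.0283616
  π_Silver·p_Silver = 0.39 × 0.0447148 = 0.0174388
  π_Copper·p_Copper = 0.10 × 0.0025515 = 0.00025515
Normaliser: 0.0113991 + 0.0283616 + 0.0174388 + 0.00025515 = 0.0574546
So the posterior for Coin type Gold is 0.0283616 / 0.0574546 ≈ 0.4936.

0.4936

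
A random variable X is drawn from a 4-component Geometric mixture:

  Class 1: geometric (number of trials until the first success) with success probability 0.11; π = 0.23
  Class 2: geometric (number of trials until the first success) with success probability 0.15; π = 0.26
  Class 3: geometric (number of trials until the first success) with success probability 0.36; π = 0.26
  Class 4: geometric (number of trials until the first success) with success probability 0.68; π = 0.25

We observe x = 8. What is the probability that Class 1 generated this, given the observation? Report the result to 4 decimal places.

0.4016

The responsibility of component k is w_k f_k(x) divided by Σ_j w_j f_j(x).
Component likelihoods at x = 8:
  L_1 = 0.11·(1−0.11)^7 = 0.11·0.442313 = 0.0486545
  L_2 = 0.15·(1−0.15)^7 = 0.15·0.320577 = 0.0480866
  L_3 = 0.36·(1−0.36)^7 = 0.36·0.0439805 = 0.015833
  L_4 = 0.68·(1−0.68)^7 = 0.68·0.000343597 = 0.000233646
Prior × likelihood for each component:
  w_1·L_1 = 0.23 × 0.0486545 = 0.0111905
  w_2·L_2 = 0.26 × 0.0480866 = 0.0125025
  w_3·L_3 = 0.26 × 0.015833 = 0.00411657
  w_4·L_4 = 0.25 × 0.000233646 = 5.84116e-05
Denominator: 0.0111905 + 0.0125025 + 0.00411657 + 5.84116e-05 = 0.027868
P(Class 1 | the observation) = 0.0111905 / 0.027868 ≈ 0.4016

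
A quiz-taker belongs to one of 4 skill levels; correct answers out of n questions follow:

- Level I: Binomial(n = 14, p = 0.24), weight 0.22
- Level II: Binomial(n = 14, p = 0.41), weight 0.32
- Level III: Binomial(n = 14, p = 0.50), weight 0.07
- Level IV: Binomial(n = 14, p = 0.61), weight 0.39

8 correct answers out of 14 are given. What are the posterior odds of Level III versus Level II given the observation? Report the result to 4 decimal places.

Only the two components matter; the odds are (P(Z=i) f_i(x)) / (P(Z=j) f_j(x)).
Binomial probabilities:
  f_I = C(14,8)·0.24^8·0.76^6 = 3003·1.10075e-05·0.1927 = 0.00636982
  f_II = C(14,8)·0.41^8·0.59^6 = 3003·0.000798493·0.0421805 = 0.101144
  f_III = C(14,8)·0.50^8·0.50^6 = 3003·0.00390625·0.015625 = 0.183289
  f_IV = C(14,8)·0.61^8·0.39^6 = 3003·0.0191707·0.00351874 = 0.202573
0.0128302 / 0.0323659 ≈ 0.3964

0.3964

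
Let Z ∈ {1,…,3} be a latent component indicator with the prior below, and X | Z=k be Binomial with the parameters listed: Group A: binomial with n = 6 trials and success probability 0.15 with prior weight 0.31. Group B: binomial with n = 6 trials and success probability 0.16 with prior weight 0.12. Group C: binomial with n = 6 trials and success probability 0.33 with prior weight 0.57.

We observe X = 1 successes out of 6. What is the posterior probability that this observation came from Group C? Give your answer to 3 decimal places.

The responsibility of component k is w_k f_k(x) divided by Σ_j w_j f_j(x).
Component likelihoods at x = 1 successes out of 6:
  f_A = 0.399335
  f_B = 0.401483
  f_C = 0.267325
Multiply by the mixture weights:
  w_A·f_A = 0.31 × 0.399335 = 0.123794
  w_B·f_B = 0.12 × 0.401483 = 0.048178
  w_C·f_C = 0.57 × 0.267325 = 0.152375
Denominator: 0.123794 + 0.048178 + 0.152375 = 0.324347
Responsibility of Group C: 0.152375 / 0.324347 ≈ 0.470

0.470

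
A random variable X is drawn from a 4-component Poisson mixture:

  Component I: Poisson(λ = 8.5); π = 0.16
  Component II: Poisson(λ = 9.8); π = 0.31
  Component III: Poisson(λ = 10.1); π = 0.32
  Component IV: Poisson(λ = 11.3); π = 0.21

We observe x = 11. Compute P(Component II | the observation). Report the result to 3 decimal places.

0.314

Posterior ∝ prior × likelihood, so P(k | x) ∝ P(Z=k) f_k(x); normalise over all components.
Evaluate each component's likelihood at the observed value:
  f_I = e^(−8.5)·8.5^11/11! = 0.0853001
  f_II = e^(−9.8)·9.8^11/11! = 0.111236
  f_III = e^(−10.1)·10.1^11/11! = 0.114817
  f_IV = e^(−11.3)·11.3^11/11! = 0.118899
Multiply by the mixture weights:
  P(Z=I)·f_I = 0.16 × 0.0853001 = 0.013648
  P(Z=II)·f_II = 0.31 × 0.111236 = 0.0344831
  P(Z=III)·f_III = 0.32 × 0.114817 = 0.0367413
  P(Z=IV)·f_IV = 0.21 × 0.118899 = 0.0249689
Normaliser: 0.013648 + 0.0344831 + 0.0367413 + 0.0249689 = 0.109841
P(Component II | the observation) = 0.0344831 / 0.109841 ≈ 0.314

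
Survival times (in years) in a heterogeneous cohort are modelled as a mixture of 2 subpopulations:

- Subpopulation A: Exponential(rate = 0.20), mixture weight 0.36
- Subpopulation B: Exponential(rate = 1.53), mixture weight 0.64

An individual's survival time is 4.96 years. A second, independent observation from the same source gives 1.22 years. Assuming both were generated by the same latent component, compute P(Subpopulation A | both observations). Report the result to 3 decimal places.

Posterior ∝ prior × likelihood, so P(k | x) ∝ π_k f_k(x); normalise over all components.
Since both observations come from the same component, the likelihood for component k is f_k(x₁)·f_k(x₂).
  f_A = [0.20·e^(−0.20·4.96) = 0.20·e^(−0.9920) = 0.0741669] × [0.156698] = 0.0116218
  f_B = [1.53·e^(−1.53·4.96) = 1.53·e^(−7.5888) = 0.000774315] × [0.236612] = 0.000183212
Weight by the priors:
  π_A·f_A = 0.36 × 0.0116218 = 0.00418383
  π_B·f_B = 0.64 × 0.000183212 = 0.000117256
Marginal: 0.00418383 + 0.000117256 = 0.00430109
Responsibility of Subpopulation A: 0.00418383 / 0.00430109 ≈ 0.973

0.973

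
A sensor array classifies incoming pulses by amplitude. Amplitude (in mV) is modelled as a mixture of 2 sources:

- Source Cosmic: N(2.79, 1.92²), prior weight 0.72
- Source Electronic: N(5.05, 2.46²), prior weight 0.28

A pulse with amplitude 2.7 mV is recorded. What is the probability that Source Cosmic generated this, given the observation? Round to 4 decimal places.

0.8386

The responsibility of component k is P(Z=k) f_k(x) divided by Σ_j P(Z=j) f_j(x).
Evaluate each component's likelihood at the observed value:
  L_Cosmic = 0.207554
  L_Electronic = 0.102757
Weight by the priors:
  P(Z=Cosmic)·L_Cosmic = 0.72 × 0.207554 = 0.149439
  P(Z=Electronic)·L_Electronic = 0.28 × 0.102757 = 0.0287721
Denominator: 0.149439 + 0.0287721 = 0.178211
P(Source Cosmic | 2.7 mV) = 0.149439 / 0.178211 ≈ 0.8386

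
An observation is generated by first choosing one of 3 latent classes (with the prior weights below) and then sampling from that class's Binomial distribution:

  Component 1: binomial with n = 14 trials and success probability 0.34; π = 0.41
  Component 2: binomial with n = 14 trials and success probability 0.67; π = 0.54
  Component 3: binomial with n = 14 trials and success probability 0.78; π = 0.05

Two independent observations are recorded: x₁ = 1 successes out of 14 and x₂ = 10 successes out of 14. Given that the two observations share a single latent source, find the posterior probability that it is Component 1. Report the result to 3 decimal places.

Posterior ∝ prior × likelihood, so P(k | x) ∝ w_k f_k(x); normalise over all components.
Since both observations come from the same component, the likelihood for component k is f_k(x₁)·f_k(x₂).
  f_1 = [0.0214624] × [0.00392102] = 8.41545e-05
  f_2 = [5.16279e-06] × [0.21639] = 1.11718e-06
  f_3 = [3.08829e-08] × [0.195466] = 6.03654e-09
Weight by the priors:
  w_1·f_1 = 0.41 × 8.41545e-05 = 3.45033e-05
  w_2·f_2 = 0.54 × 1.11718e-06 = 6.03275e-07
  w_3·f_3 = 0.05 × 6.03654e-09 = 3.01827e-10
Marginal: 3.45033e-05 + 6.03275e-07 + 3.01827e-10 = 3.51069e-05
Responsibility of Component 1: 3.45033e-05 / 3.51069e-05 ≈ 0.983

0.983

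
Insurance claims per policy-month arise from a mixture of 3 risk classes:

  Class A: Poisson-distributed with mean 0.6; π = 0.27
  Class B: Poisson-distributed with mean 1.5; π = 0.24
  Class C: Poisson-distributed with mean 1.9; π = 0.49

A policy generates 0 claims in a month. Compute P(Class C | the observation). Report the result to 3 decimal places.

Apply Bayes' rule: the posterior for each component is proportional to its prior times its likelihood at x.
Evaluate each component's likelihood at the observed value:
  L_A = 0.548812
  L_B = 0.22313
  L_C = 0.149569
Prior × likelihood for each component:
  π_A·L_A = 0.27 × 0.548812 = 0.148179
  π_B·L_B = 0.24 × 0.22313 = 0.0535512
  π_C·L_C = 0.49 × 0.149569 = 0.0732886
Evidence: 0.148179 + 0.0535512 + 0.0732886 = 0.275019
P(Class C | 0 claims) ≈ 0.266

0.266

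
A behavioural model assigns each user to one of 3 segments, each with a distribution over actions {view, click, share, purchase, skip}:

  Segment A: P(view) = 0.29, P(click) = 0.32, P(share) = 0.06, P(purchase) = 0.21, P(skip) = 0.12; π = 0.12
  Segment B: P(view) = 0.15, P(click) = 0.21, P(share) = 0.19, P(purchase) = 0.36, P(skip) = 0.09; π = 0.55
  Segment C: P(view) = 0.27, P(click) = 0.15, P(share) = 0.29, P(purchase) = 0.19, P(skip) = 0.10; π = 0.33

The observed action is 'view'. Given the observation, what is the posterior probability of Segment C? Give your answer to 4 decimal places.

0.4317

The responsibility of component k is π_k f_k(x) divided by Σ_j π_j f_j(x).
Categorical probabilities:
  p_A = 0.29
  p_B = 0.15
  p_C = 0.27
Weight by the priors:
  π_A·p_A = 0.12 × 0.29 = 0.0348
  π_B·p_B = 0.55 × 0.15 = 0.0825
  π_C·p_C = 0.33 × 0.27 = 0.0891
Normaliser: 0.0348 + 0.0825 + 0.0891 = 0.2064
Responsibility of Segment C: 0.0891 / 0.2064 ≈ 0.4317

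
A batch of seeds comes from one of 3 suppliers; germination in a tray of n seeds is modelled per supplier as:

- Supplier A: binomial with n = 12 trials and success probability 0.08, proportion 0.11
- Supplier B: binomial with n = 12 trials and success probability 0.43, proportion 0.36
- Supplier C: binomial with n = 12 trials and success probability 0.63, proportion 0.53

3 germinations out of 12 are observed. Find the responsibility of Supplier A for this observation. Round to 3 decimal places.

0.118

The responsibility of component k is π_k f_k(x) divided by Σ_j π_j f_j(x).
Binomial probabilities:
  L_A = C(12,3)·0.08^3·0.92^9 = 220·0.000512·0.472161 = 0.0531843
  L_B = C(12,3)·0.43^3·0.57^9 = 220·0.079507·0.00635146 = 0.111097
  L_C = C(12,3)·0.63^3·0.37^9 = 220·0.250047·0.000129962 = 0.00714924
Unnormalised posteriors:
  π_A·L_A = 0.11 × 0.0531843 = 0.00585027
  π_B·L_B = 0.36 × 0.111097 = 0.0399949
  π_C·L_C = 0.53 × 0.00714924 = 0.0037891
Sum: 0.00585027 + 0.0399949 + 0.0037891 = 0.0496342
Responsibility of Supplier A: 0.00585027 / 0.0496342 ≈ 0.118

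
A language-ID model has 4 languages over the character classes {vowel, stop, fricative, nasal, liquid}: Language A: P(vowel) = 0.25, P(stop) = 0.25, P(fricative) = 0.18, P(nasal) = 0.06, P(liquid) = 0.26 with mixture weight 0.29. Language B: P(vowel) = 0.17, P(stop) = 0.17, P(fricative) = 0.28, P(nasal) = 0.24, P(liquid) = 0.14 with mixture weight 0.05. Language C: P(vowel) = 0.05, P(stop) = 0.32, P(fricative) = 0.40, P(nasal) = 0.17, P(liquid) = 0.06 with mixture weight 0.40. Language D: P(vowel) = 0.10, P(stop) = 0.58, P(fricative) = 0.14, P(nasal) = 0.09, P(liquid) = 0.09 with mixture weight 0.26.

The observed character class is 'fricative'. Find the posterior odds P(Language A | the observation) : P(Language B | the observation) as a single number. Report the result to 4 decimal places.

Since P(k|x) ∝ P(Z=k) f_k(x), the posterior odds are P(Z=i) f_i(x) / (P(Z=j) f_j(x)).
Evaluate each component's likelihood at the observed value:
  f_A = 0.18
  f_B = 0.28
  f_C = 0.4
  f_D = 0.14
0.0522 / 0.014 ≈ 3.7286

3.7286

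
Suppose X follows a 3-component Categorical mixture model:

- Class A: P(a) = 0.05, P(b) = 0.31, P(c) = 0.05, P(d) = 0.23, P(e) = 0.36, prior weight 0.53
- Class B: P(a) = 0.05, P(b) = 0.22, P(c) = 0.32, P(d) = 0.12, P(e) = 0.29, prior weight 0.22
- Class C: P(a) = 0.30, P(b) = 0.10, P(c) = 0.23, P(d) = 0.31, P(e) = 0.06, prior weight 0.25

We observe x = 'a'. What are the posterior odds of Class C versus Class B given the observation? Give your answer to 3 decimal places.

Since P(k|x) ∝ π_k f_k(x), the posterior odds are π_i f_i(x) / (π_j f_j(x)).
Evaluate each component's likelihood at the observed value:
  f_A = P(a | comp) = 0.05
  f_B = P(a | comp) = 0.05
  f_C = P(a | comp) = 0.30
Posterior odds = (π_C·f_C) / (π_B·f_B) = (0.25·0.3) / (0.22·0.05) = 0.075 / 0.011 ≈ 6.818

6.818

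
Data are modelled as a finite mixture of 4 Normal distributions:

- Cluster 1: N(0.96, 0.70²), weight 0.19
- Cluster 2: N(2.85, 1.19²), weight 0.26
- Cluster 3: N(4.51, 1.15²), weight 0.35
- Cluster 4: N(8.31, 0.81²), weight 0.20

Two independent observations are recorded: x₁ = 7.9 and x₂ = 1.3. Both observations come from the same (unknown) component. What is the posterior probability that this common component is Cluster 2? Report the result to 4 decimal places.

0.1215

P(component k | x) = π_k·f_k(x) / marginal(x), where marginal(x) = Σ_j π_j·f_j(x).
Since both observations come from the same component, the likelihood for component k is f_k(x₁)·f_k(x₂).
  p_1 = [(1/(0.70·√(2π)))·exp(−(7.9−0.96)²/(2·0.70²)) = 0.569918·exp(-49.14653) = 2.58074e-22] × [0.506504] = 1.30716e-22
  p_2 = [(1/(1.19·√(2π)))·exp(−(7.9−2.85)²/(2·1.19²)) = 0.335246·exp(-9.00448) = 4.11875e-05] × [0.143536] = 5.91187e-06
  p_3 = [(1/(1.15·√(2π)))·exp(−(7.9−4.51)²/(2·1.15²)) = 0.346906·exp(-4.34484) = 0.00450062] × [0.00705238] = 3.17401e-05
  p_4 = [(1/(0.81·√(2π)))·exp(−(7.9−8.31)²/(2·0.81²)) = 0.492521·exp(-0.12811) = 0.433301] × [2.68342e-17] = 1.16273e-17
Prior × likelihood for each component:
  π_1·p_1 = 0.19 × 1.30716e-22 = 2.4836e-23
  π_2·p_2 = 0.26 × 5.91187e-06 = 1.53709e-06
  π_3·p_3 = 0.35 × 3.17401e-05 = 1.1109e-05
  π_4·p_4 = 0.20 × 1.16273e-17 = 2.32546e-18
Evidence: 2.4836e-23 + 1.53709e-06 + 1.1109e-05 + 2.32546e-18 = 1.26461e-05
Responsibility of Cluster 2: 1.53709e-06 / 1.26461e-05 ≈ 0.1215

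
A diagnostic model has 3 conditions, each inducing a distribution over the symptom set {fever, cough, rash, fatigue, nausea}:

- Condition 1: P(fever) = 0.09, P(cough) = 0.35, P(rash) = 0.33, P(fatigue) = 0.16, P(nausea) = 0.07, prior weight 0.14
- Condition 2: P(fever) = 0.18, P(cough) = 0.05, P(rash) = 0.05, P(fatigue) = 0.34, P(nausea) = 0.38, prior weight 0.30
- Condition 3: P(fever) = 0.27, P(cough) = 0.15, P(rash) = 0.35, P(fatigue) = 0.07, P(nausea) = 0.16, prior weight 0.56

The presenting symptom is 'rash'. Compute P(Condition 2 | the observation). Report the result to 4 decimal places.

0.0583

The responsibility of component k is π_k f_k(x) divided by Σ_j π_j f_j(x).
Categorical probabilities:
  p_1 = 0.33
  p_2 = 0.05
  p_3 = 0.35
Unnormalised posteriors:
  π_1·p_1 = 0.14 × 0.33 = 0.0462
  π_2·p_2 = 0.30 × 0.05 = 0.015
  π_3·p_3 = 0.56 × 0.35 = 0.196
Denominator: 0.0462 + 0.015 + 0.196 = 0.2572
Responsibility of Condition 2: 0.015 / 0.2572 ≈ 0.0583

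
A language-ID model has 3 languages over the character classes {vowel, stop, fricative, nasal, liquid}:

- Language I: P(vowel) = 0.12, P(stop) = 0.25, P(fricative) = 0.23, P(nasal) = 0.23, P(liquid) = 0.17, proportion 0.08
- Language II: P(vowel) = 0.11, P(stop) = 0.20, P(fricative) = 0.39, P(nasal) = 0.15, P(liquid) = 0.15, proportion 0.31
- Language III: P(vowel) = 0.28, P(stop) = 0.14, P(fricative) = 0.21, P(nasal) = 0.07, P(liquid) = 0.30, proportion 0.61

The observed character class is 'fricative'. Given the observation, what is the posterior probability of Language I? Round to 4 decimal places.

Apply Bayes' rule: the posterior for each component is proportional to its prior times its likelihood at x.
Evaluate each component's likelihood at the observed value:
  L_I = 0.23
  L_II = 0.39
  L_III = 0.21
Prior × likelihood for each component:
  P(Z=I)·L_I = 0.08 × 0.23 = 0.0184
  P(Z=II)·L_II = 0.31 × 0.39 = 0.1209
  P(Z=III)·L_III = 0.61 × 0.21 = 0.1281
Sum: 0.0184 + 0.1209 + 0.1281 = 0.2674
So the posterior for Language I is 0.0184 / 0.2674 ≈ 0.0688.

0.0688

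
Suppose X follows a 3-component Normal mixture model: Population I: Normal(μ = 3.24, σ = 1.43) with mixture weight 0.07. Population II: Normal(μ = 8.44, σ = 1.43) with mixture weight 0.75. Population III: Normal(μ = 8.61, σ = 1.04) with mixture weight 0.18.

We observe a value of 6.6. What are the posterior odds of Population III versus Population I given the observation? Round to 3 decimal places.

The posterior odds equal the prior odds times the likelihood ratio: (w_i/w_j)·(f_i(x)/f_j(x)).
Evaluate each component's likelihood at the observed value:
  p_I = 0.0176496
  p_II = 0.121915
  p_III = 0.0592607
Odds = (0.18/0.07) × (0.0592607/0.0176496) = 2.57143 × 3.35762 ≈ 8.634

8.634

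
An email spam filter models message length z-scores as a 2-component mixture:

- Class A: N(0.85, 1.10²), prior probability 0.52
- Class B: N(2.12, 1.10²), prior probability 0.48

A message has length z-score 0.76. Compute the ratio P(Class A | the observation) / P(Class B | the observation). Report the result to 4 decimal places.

2.3187

Since P(k|x) ∝ w_k f_k(x), the posterior odds are w_i f_i(x) / (w_j f_j(x)).
Normal densities:
  p_A = (1/(1.10·√(2π)))·exp(−(0.76−0.85)²/(2·1.10²)) = 0.362675·exp(-0.00335) = 0.361463
  p_B = (1/(1.10·√(2π)))·exp(−(0.76−2.12)²/(2·1.10²)) = 0.362675·exp(-0.76430) = 0.168883
0.187961 / 0.0810641 ≈ 2.3187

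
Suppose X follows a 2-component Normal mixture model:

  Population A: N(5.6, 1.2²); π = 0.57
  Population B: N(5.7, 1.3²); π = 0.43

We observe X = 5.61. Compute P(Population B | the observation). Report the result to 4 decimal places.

Apply Bayes' rule: the posterior for each component is proportional to its prior times its likelihood at x.
Component likelihoods at x = 5.61:
  L_A = (1/(1.2·√(2π)))·exp(−(5.61−5.6)²/(2·1.2²)) = 0.332452·exp(-0.00003) = 0.33244
  L_B = (1/(1.3·√(2π)))·exp(−(5.61−5.7)²/(2·1.3²)) = 0.306879·exp(-0.00240) = 0.306144
Prior × likelihood for each component:
  π_A·L_A = 0.57 × 0.33244 = 0.189491
  π_B·L_B = 0.43 × 0.306144 = 0.131642
Sum: 0.189491 + 0.131642 = 0.321133
So the posterior for Population B is 0.131642 / 0.321133 ≈ 0.4099.

0.4099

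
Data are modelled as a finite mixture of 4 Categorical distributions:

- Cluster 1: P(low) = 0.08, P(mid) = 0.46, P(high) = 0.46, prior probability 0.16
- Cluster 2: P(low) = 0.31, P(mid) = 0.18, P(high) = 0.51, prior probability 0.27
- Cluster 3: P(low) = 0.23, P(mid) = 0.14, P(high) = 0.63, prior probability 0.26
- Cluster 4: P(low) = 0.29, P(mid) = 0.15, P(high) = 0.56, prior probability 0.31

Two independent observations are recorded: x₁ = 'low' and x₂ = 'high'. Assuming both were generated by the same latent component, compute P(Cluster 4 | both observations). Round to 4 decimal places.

Posterior ∝ prior × likelihood, so P(k | x) ∝ π_k f_k(x); normalise over all components.
Since both observations come from the same component, the likelihood for component k is f_k(x₁)·f_k(x₂).
  L_1 = [0.08] × [0.46] = 0.0368
  L_2 = [0.31] × [0.51] = 0.1581
  L_3 = [0.23] × [0.63] = 0.1449
  L_4 = [0.29] × [0.56] = 0.1624
Prior × likelihood for each component:
  π_1·L_1 = 0.16 × 0.0368 = 0.005888
  π_2·L_2 = 0.27 × 0.1581 = 0.042687
  π_3·L_3 = 0.26 × 0.1449 = 0.037674
  π_4·L_4 = 0.31 × 0.1624 = 0.050344
Normaliser: 0.005888 + 0.042687 + 0.037674 + 0.050344 = 0.136593
So the posterior for Cluster 4 is 0.050344 / 0.136593 ≈ 0.3686.

0.3686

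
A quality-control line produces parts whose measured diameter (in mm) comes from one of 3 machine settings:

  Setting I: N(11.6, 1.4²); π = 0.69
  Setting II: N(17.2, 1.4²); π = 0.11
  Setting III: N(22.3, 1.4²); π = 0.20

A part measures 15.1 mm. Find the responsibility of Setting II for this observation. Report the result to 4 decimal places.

0.5409

Posterior ∝ prior × likelihood, so P(k | x) ∝ w_k f_k(x); normalise over all components.
Normal densities:
  p_I = 0.0125202
  p_II = 0.0925126
  p_III = 5.14587e-07
Prior × likelihood for each component:
  w_I·p_I = 0.69 × 0.0125202 = 0.00863895
  w_II·p_II = 0.11 × 0.0925126 = 0.0101764
  w_III·p_III = 0.20 × 5.14587e-07 = 1.02917e-07
Evidence: 0.00863895 + 0.0101764 + 1.02917e-07 = 0.0188154
P(Setting II | data) = 0.0101764 / 0.0188154 ≈ 0.5409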